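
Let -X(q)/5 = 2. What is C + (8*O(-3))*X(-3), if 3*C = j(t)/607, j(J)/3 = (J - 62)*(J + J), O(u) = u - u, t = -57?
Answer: 13566/607 ≈ 22.349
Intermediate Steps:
X(q) = -10 (X(q) = -5*2 = -10)
O(u) = 0
j(J) = 6*J*(-62 + J) (j(J) = 3*((J - 62)*(J + J)) = 3*((-62 + J)*(2*J)) = 3*(2*J*(-62 + J)) = 6*J*(-62 + J))
C = 13566/607 (C = ((6*(-57)*(-62 - 57))/607)/3 = ((6*(-57)*(-119))*(1/607))/3 = (40698*(1/607))/3 = (⅓)*(40698/607) = 13566/607 ≈ 22.349)
C + (8*O(-3))*X(-3) = 13566/607 + (8*0)*(-10) = 13566/607 + 0*(-10) = 13566/607 + 0 = 13566/607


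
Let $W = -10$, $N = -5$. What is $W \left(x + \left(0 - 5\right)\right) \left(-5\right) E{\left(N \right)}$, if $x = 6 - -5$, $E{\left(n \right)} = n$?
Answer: $-1500$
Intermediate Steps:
$x = 11$ ($x = 6 + 5 = 11$)
$W \left(x + \left(0 - 5\right)\right) \left(-5\right) E{\left(N \right)} = - 10 \left(11 + \left(0 - 5\right)\right) \left(-5\right) \left(-5\right) = - 10 \left(11 - 5\right) \left(-5\right) \left(-5\right) = - 10 \cdot 6 \left(-5\right) \left(-5\right) = \left(-10\right) \left(-30\right) \left(-5\right) = 300 \left(-5\right) = -1500$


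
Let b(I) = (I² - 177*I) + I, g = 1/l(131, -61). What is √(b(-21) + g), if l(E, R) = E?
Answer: 2*√17748797/131 ≈ 64.320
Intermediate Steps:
g = 1/131 ≈ 0.0076336
b(I) = I² - 176*I
√(b(-21) + g) = √(-21*(-176 - 21) + 1/131) = √(-21*(-197) + 1/131) = √(4137 + 1/131) = √(541948/131) = 2*√17748797/131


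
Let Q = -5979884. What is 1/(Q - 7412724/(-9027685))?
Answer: -9027685/53984501675816 ≈ -1.6723e-7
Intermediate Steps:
1/(Q - 7412724/(-9027685)) = 1/(-5979884 - 7412724/(-9027685)) = 1/(-5979884 - 7412724*(-1/9027685)) = 1/(-5979884 + 7412724/9027685) = 1/(-53984501675816/9027685) = -9027685/53984501675816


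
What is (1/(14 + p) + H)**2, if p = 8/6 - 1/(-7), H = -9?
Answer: 8433216/105625 ≈ 79.841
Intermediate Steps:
p = 31/21 (p = 8*(1/6) - 1*(-1/7) = 4/3 + 1/7 = 31/21 ≈ 1.4762)
(1/(14 + p) + H)**2 = (1/(14 + 31/21) - 9)**2 = (1/(325/21) - 9)**2 = (21/325 - 9)**2 = (-2904/325)**2 = 8433216/105625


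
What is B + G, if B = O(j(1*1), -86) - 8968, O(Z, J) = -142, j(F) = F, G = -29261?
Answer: -38371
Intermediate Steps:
B = -9110 (B = -142 - 8968 = -9110)
B + G = -9110 - 29261 = -38371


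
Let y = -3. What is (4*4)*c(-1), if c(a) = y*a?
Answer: 48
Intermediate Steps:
c(a) = -3*a
(4*4)*c(-1) = (4*4)*(-3*(-1)) = 16*3 = 48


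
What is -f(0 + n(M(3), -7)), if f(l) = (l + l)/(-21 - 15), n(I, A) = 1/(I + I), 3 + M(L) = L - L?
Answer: -1/108 ≈ -0.0092593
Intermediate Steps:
M(L) = -3 (M(L) = -3 + (L - L) = -3 + 0 = -3)
n(I, A) = 1/(2*I)
f(l) = -l/18 (f(l) = (2*l)/(-36) = (2*l)*(-1/36) = -l/18)
-f(0 + n(M(3), -7)) = -(-1)*(0 + (1/2)/(-3))/18 = -(-1)*(0 + (1/2)*(-1/3))/18 = -(-1)*(0 - 1/6)/18 = -(-1)*(-1)/(18*6) = -1*1/108 = -1/108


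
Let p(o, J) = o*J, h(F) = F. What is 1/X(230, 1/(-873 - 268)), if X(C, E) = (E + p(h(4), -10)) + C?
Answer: 1141/216789 ≈ 0.0052632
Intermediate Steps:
p(o, J) = J*o
X(C, E) = -40 + C + E (X(C, E) = (E - 10*4) + C = (E - 40) + C = (-40 + E) + C = -40 + C + E)
1/X(230, 1/(-873 - 268)) = 1/(-40 + 230 + 1/(-873 - 268)) = 1/(-40 + 230 + 1/(-1141)) = 1/(-40 + 230 - 1/1141) = 1/(216789/1141) = 1141/216789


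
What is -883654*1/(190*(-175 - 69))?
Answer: 441827/23180 ≈ 19.061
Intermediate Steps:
-883654*1/(190*(-175 - 69)) = -883654/((-244*190)) = -883654/(-46360) = -883654*(-1/46360) = 441827/23180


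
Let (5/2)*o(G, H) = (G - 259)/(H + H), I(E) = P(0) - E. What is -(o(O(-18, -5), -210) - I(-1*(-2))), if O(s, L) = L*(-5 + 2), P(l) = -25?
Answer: -14297/525 ≈ -27.232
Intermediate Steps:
I(E) = -25 - E
O(s, L) = -3*L (O(s, L) = L*(-3) = -3*L)
o(G, H) = (-259 + G)/(5*H) (o(G, H) = 2*((G - 259)/(H + H))/5 = 2*((-259 + G)/((2*H)))/5 = 2*((-259 + G)*(1/(2*H)))/5 = 2*((-259 + G)/(2*H))/5 = (-259 + G)/(5*H))
-(o(O(-18, -5), -210) - I(-1*(-2))) = -((1/5)*(-259 - 3*(-5))/(-210) - (-25 - (-1)*(-2))) = -((1/5)*(-1/210)*(-259 + 15) - (-25 - 1*2)) = -((1/5)*(-1/210)*(-244) - (-25 - 2)) = -(122/525 - 1*(-27)) = -(122/525 + 27) = -1*14297/525 = -14297/525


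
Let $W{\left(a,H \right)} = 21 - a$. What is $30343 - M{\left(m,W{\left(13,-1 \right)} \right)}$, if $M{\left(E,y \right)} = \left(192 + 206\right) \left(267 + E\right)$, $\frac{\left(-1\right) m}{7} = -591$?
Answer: $-1722449$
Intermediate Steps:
$m = 4137$ ($m = \left(-7\right) \left(-591\right) = 4137$)
$M{\left(E,y \right)} = 106266 + 398 E$ ($M{\left(E,y \right)} = 398 \left(267 + E\right) = 106266 + 398 E$)
$30343 - M{\left(m,W{\left(13,-1 \right)} \right)} = 30343 - \left(106266 + 398 \cdot 4137\right) = 30343 - \left(106266 + 1646526\right) = 30343 - 1752792 = -1722449$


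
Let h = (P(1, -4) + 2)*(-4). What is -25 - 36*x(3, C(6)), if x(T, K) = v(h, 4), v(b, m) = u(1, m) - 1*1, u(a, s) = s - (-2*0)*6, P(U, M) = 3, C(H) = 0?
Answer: -133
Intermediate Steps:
u(a, s) = s (u(a, s) = s - 0*6 = s - 1*0 = s + 0 = s)
h = -20 (h = (3 + 2)*(-4) = 5*(-4) = -20)
v(b, m) = -1 + m (v(b, m) = m - 1*1 = m - 1 = -1 + m)
x(T, K) = 3 (x(T, K) = -1 + 4 = 3)
-25 - 36*x(3, C(6)) = -25 - 36*3 = -25 - 108 = -133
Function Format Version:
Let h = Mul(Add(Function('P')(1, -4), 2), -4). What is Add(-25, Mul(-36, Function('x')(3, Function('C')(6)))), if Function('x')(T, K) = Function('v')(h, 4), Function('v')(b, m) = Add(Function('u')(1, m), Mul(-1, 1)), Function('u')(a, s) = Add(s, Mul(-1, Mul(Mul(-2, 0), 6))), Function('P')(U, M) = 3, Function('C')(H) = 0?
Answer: -133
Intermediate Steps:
Function('u')(a, s) = s (Function('u')(a, s) = Add(s, Mul(-1, Mul(0, 6))) = Add(s, Mul(-1, 0)) = Add(s, 0) = s)
h = -20 (h = Mul(Add(3, 2), -4) = Mul(5, -4) = -20)
Function('v')(b, m) = Add(-1, m) (Function('v')(b, m) = Add(m, Mul(-1, 1)) = Add(m, -1) = Add(-1, m))
Function('x')(T, K) = 3 (Function('x')(T, K) = Add(-1, 4) = 3)
Add(-25, Mul(-36, Function('x')(3, Function('C')(6)))) = Add(-25, Mul(-36, 3)) = Add(-25, -108) = -133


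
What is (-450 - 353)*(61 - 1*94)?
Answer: 26499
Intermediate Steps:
(-450 - 353)*(61 - 1*94) = -803*(61 - 94) = -803*(-33) = 26499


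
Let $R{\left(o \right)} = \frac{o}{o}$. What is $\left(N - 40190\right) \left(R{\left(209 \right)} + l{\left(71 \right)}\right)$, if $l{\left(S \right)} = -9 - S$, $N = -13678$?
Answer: $4255572$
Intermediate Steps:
$R{\left(o \right)} = 1$
$\left(N - 40190\right) \left(R{\left(209 \right)} + l{\left(71 \right)}\right) = \left(-13678 - 40190\right) \left(1 - 80\right) = - 53868 \left(1 - 80\right) = \left(-53868\right) \left(-79\right) = 4255572$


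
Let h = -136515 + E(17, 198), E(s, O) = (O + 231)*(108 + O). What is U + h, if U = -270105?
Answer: -275346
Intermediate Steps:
E(s, O) = (108 + O)*(231 + O) (E(s, O) = (231 + O)*(108 + O) = (108 + O)*(231 + O))
h = -5241 (h = -136515 + (24948 + 198**2 + 339*198) = -136515 + (24948 + 39204 + 67122) = -136515 + 131274 = -5241)
U + h = -270105 - 5241 = -275346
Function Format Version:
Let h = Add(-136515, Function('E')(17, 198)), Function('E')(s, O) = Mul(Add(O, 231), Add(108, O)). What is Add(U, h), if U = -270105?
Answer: -275346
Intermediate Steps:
Function('E')(s, O) = Mul(Add(108, O), Add(231, O)) (Function('E')(s, O) = Mul(Add(231, O), Add(108, O)) = Mul(Add(108, O), Add(231, O)))
h = -5241 (h = Add(-136515, Add(24948, Pow(198, 2), Mul(339, 198))) = Add(-136515, Add(24948, 39204, 67122)) = Add(-136515, 131274) = -5241)
Add(U, h) = Add(-270105, -5241) = -275346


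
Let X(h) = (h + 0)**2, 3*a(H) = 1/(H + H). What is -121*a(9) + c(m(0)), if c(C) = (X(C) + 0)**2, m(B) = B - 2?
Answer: 743/54 ≈ 13.759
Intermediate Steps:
m(B) = -2 + B
a(H) = 1/(6*H) (a(H) = 1/(3*(H + H)) = 1/(3*((2*H))) = (1/(2*H))/3 = 1/(6*H))
X(h) = h**2
c(C) = C**4 (c(C) = (C**2 + 0)**2 = (C**2)**2 = C**4)
-121*a(9) + c(m(0)) = -121/(6*9) + (-2 + 0)**4 = -121/(6*9) + (-2)**4 = -121*1/54 + 16 = -121/54 + 16 = 743/54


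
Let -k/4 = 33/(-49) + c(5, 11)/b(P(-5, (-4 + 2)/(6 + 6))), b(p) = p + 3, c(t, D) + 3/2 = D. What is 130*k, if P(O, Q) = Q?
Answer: -1160640/833 ≈ -1393.3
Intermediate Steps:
c(t, D) = -3/2 + D
b(p) = 3 + p
k = -8928/833 (k = -4*(33/(-49) + (-3/2 + 11)/(3 + (-4 + 2)/(6 + 6))) = -4*(33*(-1/49) + 19/(2*(3 - 2/12))) = -4*(-33/49 + 19/(2*(3 - 2*1/12))) = -4*(-33/49 + 19/(2*(3 - ⅙))) = -4*(-33/49 + 19/(2*(17/6))) = -4*(-33/49 + (19/2)*(6/17)) = -4*(-33/49 + 57/17) = -4*2232/833 = -8928/833 ≈ -10.718)
130*k = 130*(-8928/833) = -1160640/833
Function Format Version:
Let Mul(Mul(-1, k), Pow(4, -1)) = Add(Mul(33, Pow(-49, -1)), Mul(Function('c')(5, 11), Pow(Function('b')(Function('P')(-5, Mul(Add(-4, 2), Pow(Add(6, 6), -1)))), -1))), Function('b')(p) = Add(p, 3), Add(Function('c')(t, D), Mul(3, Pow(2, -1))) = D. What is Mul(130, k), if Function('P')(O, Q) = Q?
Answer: Rational(-1160640, 833) ≈ -1393.3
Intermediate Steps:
Function('c')(t, D) = Add(Rational(-3, 2), D)
Function('b')(p) = Add(3, p)
k = Rational(-8928, 833) (k = Mul(-4, Add(Mul(33, Pow(-49, -1)), Mul(Add(Rational(-3, 2), 11), Pow(Add(3, Mul(Add(-4, 2), Pow(Add(6, 6), -1))), -1)))) = Mul(-4, Add(Mul(33, Rational(-1, 49)), Mul(Rational(19, 2), Pow(Add(3, Mul(-2, Pow(12, -1))), -1)))) = Mul(-4, Add(Rational(-33, 49), Mul(Rational(19, 2), Pow(Add(3, Mul(-2, Rational(1, 12))), -1)))) = Mul(-4, Add(Rational(-33, 49), Mul(Rational(19, 2), Pow(Add(3, Rational(-1, 6)), -1)))) = Mul(-4, Add(Rational(-33, 49), Mul(Rational(19, 2), Pow(Rational(17, 6), -1)))) = Mul(-4, Add(Rational(-33, 49), Mul(Rational(19, 2), Rational(6, 17)))) = Mul(-4, Add(Rational(-33, 49), Rational(57, 17))) = Mul(-4, Rational(2232, 833)) = Rational(-8928, 833) ≈ -10.718)
Mul(130, k) = Mul(130, Rational(-8928, 833)) = Rational(-1160640, 833)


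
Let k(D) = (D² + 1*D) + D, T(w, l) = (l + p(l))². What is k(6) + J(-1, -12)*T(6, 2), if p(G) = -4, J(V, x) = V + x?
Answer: -4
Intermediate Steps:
T(w, l) = (-4 + l)² (T(w, l) = (l - 4)² = (-4 + l)²)
k(D) = D² + 2*D (k(D) = (D² + D) + D = (D + D²) + D = D² + 2*D)
k(6) + J(-1, -12)*T(6, 2) = 6*(2 + 6) + (-1 - 12)*(-4 + 2)² = 6*8 - 13*(-2)² = 48 - 13*4 = 48 - 52 = -4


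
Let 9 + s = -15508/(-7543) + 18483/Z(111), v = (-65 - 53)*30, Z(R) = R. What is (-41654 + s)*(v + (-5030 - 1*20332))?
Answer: 334706030538828/279091 ≈ 1.1993e+9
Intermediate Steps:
v = -3540 (v = -118*30 = -3540)
s = 44534400/279091 (s = -9 + (-15508/(-7543) + 18483/111) = -9 + (-15508*(-1/7543) + 18483*(1/111)) = -9 + (15508/7543 + 6161/37) = -9 + 47046219/279091 = 44534400/279091 ≈ 159.57)
(-41654 + s)*(v + (-5030 - 1*20332)) = (-41654 + 44534400/279091)*(-3540 + (-5030 - 1*20332)) = -11580722114*(-3540 + (-5030 - 20332))/279091 = -11580722114*(-3540 - 25362)/279091 = -11580722114/279091*(-28902) = 334706030538828/279091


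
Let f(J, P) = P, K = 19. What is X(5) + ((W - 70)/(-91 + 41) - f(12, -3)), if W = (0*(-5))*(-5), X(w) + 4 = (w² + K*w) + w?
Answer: 627/5 ≈ 125.40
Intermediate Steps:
X(w) = -4 + w² + 20*w (X(w) = -4 + ((w² + 19*w) + w) = -4 + (w² + 20*w) = -4 + w² + 20*w)
W = 0 (W = 0*(-5) = 0)
X(5) + ((W - 70)/(-91 + 41) - f(12, -3)) = (-4 + 5² + 20*5) + ((0 - 70)/(-91 + 41) - 1*(-3)) = (-4 + 25 + 100) + (-70/(-50) + 3) = 121 + (-70*(-1/50) + 3) = 121 + (7/5 + 3) = 121 + 22/5 = 627/5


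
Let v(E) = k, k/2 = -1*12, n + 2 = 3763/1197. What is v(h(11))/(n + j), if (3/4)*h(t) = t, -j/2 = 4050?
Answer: 28728/9694331 ≈ 0.0029634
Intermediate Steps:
j = -8100 (j = -2*4050 = -8100)
h(t) = 4*t/3
n = 1369/1197 (n = -2 + 3763/1197 = 1369/1197 ≈ 1.1437)
k = -24 (k = 2*(-1*12) = 2*(-12) = -24)
v(E) = -24
v(h(11))/(n + j) = -24/(1369/1197 - 8100) = -24/(-9694331/1197) = -24*(-1197/9694331) = 28728/9694331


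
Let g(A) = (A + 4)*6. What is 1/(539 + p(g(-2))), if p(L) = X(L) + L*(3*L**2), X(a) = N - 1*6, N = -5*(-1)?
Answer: 1/5722 ≈ 0.00017476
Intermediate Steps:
g(A) = 24 + 6*A (g(A) = (4 + A)*6 = 24 + 6*A)
N = 5
X(a) = -1 (X(a) = 5 - 1*6 = 5 - 6 = -1)
p(L) = -1 + 3*L**3 (p(L) = -1 + L*(3*L**2) = -1 + 3*L**3)
1/(539 + p(g(-2))) = 1/(539 + (-1 + 3*(24 + 6*(-2))**3)) = 1/(539 + (-1 + 3*(24 - 12)**3)) = 1/(539 + (-1 + 3*12**3)) = 1/(539 + (-1 + 3*1728)) = 1/(539 + (-1 + 5184)) = 1/(539 + 5183) = 1/5722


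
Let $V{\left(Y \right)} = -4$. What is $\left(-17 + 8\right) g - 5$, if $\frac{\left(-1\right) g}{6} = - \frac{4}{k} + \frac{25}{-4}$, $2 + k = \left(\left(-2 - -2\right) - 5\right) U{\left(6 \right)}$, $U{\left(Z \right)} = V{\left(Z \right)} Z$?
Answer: $- \frac{40631}{118} \approx -344.33$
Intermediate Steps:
$U{\left(Z \right)} = - 4 Z$
$k = 118$ ($k = -2 + \left(\left(-2 - -2\right) - 5\right) \left(\left(-4\right) 6\right) = -2 + \left(\left(-2 + 2\right) - 5\right) \left(-24\right) = -2 + \left(0 - 5\right) \left(-24\right) = -2 - -120 = -2 + 120 = 118$)
$g = \frac{4449}{118}$ ($g = - 6 \left(- \frac{4}{118} + \frac{25}{-4}\right) = - 6 \left(\left(-4\right) \frac{1}{118} + 25 \left(- \frac{1}{4}\right)\right) = - 6 \left(- \frac{2}{59} - \frac{25}{4}\right) = \left(-6\right) \left(- \frac{1483}{236}\right) = \frac{4449}{118} \approx 37.703$)
$\left(-17 + 8\right) g - 5 = \left(-17 + 8\right) \frac{4449}{118} - 5 = \left(-9\right) \frac{4449}{118} - 5 = - \frac{40041}{118} - 5 = - \frac{40631}{118}$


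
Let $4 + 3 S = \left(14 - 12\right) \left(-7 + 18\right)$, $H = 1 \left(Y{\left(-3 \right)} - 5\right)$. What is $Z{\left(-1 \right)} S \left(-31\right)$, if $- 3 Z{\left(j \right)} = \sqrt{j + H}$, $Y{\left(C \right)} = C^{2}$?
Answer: $62 \sqrt{3} \approx 107.39$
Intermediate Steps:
$H = 4$ ($H = 1 \left(\left(-3\right)^{2} - 5\right) = 1 \left(9 - 5\right) = 1 \cdot 4 = 4$)
$S = 6$ ($S = - \frac{4}{3} + \frac{\left(14 - 12\right) \left(-7 + 18\right)}{3} = - \frac{4}{3} + \frac{2 \cdot 11}{3} = - \frac{4}{3} + \frac{1}{3} \cdot 22 = - \frac{4}{3} + \frac{22}{3} = 6$)
$Z{\left(j \right)} = - \frac{\sqrt{4 + j}}{3}$ ($Z{\left(j \right)} = - \frac{\sqrt{j + 4}}{3} = - \frac{\sqrt{4 + j}}{3}$)
$Z{\left(-1 \right)} S \left(-31\right) = - \frac{\sqrt{4 - 1}}{3} \cdot 6 \left(-31\right) = - \frac{\sqrt{3}}{3} \cdot 6 \left(-31\right) = - 2 \sqrt{3} \left(-31\right) = 62 \sqrt{3}$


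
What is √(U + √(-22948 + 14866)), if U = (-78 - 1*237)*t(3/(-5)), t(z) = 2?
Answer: √(-630 + 3*I*√898) ≈ 1.7863 + 25.163*I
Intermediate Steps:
U = -630 (U = (-78 - 1*237)*2 = (-78 - 237)*2 = -315*2 = -630)
√(U + √(-22948 + 14866)) = √(-630 + √(-22948 + 14866)) = √(-630 + √(-8082)) = √(-630 + 3*I*√898)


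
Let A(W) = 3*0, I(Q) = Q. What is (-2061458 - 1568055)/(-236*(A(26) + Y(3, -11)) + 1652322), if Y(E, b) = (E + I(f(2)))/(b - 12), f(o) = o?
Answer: -83478799/38004586 ≈ -2.1965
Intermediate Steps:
A(W) = 0
Y(E, b) = (2 + E)/(-12 + b) (Y(E, b) = (E + 2)/(b - 12) = (2 + E)/(-12 + b))
(-2061458 - 1568055)/(-236*(A(26) + Y(3, -11)) + 1652322) = (-2061458 - 1568055)/(-236*(0 + (2 + 3)/(-12 - 11)) + 1652322) = -3629513/(-236*(0 + 5/(-23)) + 1652322) = -3629513/(-236*(0 - 1/23*5) + 1652322) = -3629513/(-236*(0 - 5/23) + 1652322) = -3629513/(-236*(-5/23) + 1652322) = -3629513/(1180/23 + 1652322) = -3629513/38004586/23 = -3629513*23/38004586 = -83478799/38004586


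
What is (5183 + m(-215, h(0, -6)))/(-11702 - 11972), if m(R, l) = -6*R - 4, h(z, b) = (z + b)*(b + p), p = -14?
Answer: -6469/23674 ≈ -0.27325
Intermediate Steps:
h(z, b) = (-14 + b)*(b + z) (h(z, b) = (z + b)*(b - 14) = (b + z)*(-14 + b) = (-14 + b)*(b + z))
m(R, l) = -4 - 6*R
(5183 + m(-215, h(0, -6)))/(-11702 - 11972) = (5183 + (-4 - 6*(-215)))/(-11702 - 11972) = (5183 + (-4 + 1290))/(-23674) = (5183 + 1286)*(-1/23674) = 6469*(-1/23674) = -6469/23674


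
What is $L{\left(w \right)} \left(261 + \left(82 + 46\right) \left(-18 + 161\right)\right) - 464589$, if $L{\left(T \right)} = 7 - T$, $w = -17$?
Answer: $-19029$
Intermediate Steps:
$L{\left(w \right)} \left(261 + \left(82 + 46\right) \left(-18 + 161\right)\right) - 464589 = \left(7 - -17\right) \left(261 + \left(82 + 46\right) \left(-18 + 161\right)\right) - 464589 = \left(7 + 17\right) \left(261 + 128 \cdot 143\right) - 464589 = 24 \left(261 + 18304\right) - 464589 = 24 \cdot 18565 - 464589 = 445560 - 464589 = -19029$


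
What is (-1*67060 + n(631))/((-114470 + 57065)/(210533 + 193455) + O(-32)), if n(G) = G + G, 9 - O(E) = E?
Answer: -26581602424/16506103 ≈ -1610.4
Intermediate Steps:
O(E) = 9 - E
n(G) = 2*G
(-1*67060 + n(631))/((-114470 + 57065)/(210533 + 193455) + O(-32)) = (-1*67060 + 2*631)/((-114470 + 57065)/(210533 + 193455) + (9 - 1*(-32))) = (-67060 + 1262)/(-57405/403988 + (9 + 32)) = -65798/(-57405*1/403988 + 41) = -65798/(-57405/403988 + 41) = -65798/16506103/403988 = -65798*403988/16506103 = -26581602424/16506103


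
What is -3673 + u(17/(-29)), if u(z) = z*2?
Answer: -106551/29 ≈ -3674.2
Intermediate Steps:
u(z) = 2*z
-3673 + u(17/(-29)) = -3673 + 2*(17/(-29)) = -3673 + 2*(17*(-1/29)) = -3673 + 2*(-17/29) = -3673 - 34/29 = -106551/29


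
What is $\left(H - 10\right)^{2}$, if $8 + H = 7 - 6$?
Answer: $289$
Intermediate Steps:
$H = -7$ ($H = -8 + \left(7 - 6\right) = -8 + 1 = -7$)
$\left(H - 10\right)^{2} = \left(-7 - 10\right)^{2} = \left(-17\right)^{2} = 289$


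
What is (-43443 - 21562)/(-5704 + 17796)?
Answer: -65005/12092 ≈ -5.3759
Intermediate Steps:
(-43443 - 21562)/(-5704 + 17796) = -65005/12092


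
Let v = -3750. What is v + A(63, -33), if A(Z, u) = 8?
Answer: -3742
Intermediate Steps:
v + A(63, -33) = -3750 + 8 = -3742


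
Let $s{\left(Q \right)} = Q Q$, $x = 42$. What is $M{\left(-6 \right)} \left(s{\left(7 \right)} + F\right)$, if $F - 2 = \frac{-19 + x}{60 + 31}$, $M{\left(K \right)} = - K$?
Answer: $\frac{27984}{91} \approx 307.52$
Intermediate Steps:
$F = \frac{205}{91}$ ($F = 2 + \frac{-19 + 42}{60 + 31} = 2 + \frac{23}{91} = \frac{205}{91} \approx 2.2527$)
$s{\left(Q \right)} = Q^{2}$
$M{\left(-6 \right)} \left(s{\left(7 \right)} + F\right) = \left(-1\right) \left(-6\right) \left(7^{2} + \frac{205}{91}\right) = 6 \left(49 + \frac{205}{91}\right) = 6 \cdot \frac{4664}{91} = \frac{27984}{91}$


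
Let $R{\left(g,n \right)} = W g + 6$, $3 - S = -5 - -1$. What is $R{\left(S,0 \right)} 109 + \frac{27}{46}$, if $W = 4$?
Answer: $\frac{170503}{46} \approx 3706.6$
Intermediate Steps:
$S = 7$ ($S = 3 - \left(-5 - -1\right) = 3 - \left(-5 + 1\right) = 3 - -4 = 3 + 4 = 7$)
$R{\left(g,n \right)} = 6 + 4 g$ ($R{\left(g,n \right)} = 4 g + 6 = 6 + 4 g$)
$R{\left(S,0 \right)} 109 + \frac{27}{46} = \left(6 + 4 \cdot 7\right) 109 + \frac{27}{46} = \left(6 + 28\right) 109 + 27 \cdot \frac{1}{46} = 34 \cdot 109 + \frac{27}{46} = 3706 + \frac{27}{46} = \frac{170503}{46}$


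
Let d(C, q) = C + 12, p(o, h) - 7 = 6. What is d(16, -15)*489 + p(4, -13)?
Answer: 13705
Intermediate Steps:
p(o, h) = 13 (p(o, h) = 7 + 6 = 13)
d(C, q) = 12 + C
d(16, -15)*489 + p(4, -13) = (12 + 16)*489 + 13 = 28*489 + 13 = 13692 + 13 = 13705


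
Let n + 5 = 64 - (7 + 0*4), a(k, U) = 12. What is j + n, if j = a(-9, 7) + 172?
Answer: 236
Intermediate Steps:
j = 184 (j = 12 + 172 = 184)
n = 52 (n = -5 + (64 - (7 + 0*4)) = -5 + (64 - (7 + 0)) = -5 + (64 - 1*7) = -5 + (64 - 7) = -5 + 57 = 52)
j + n = 184 + 52 = 236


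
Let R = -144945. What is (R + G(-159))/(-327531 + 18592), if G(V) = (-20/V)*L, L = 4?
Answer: 23046175/49121301 ≈ 0.46917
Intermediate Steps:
G(V) = -80/V (G(V) = -20/V*4 = -80/V)
(R + G(-159))/(-327531 + 18592) = (-144945 - 80/(-159))/(-327531 + 18592) = (-144945 - 80*(-1/159))/(-308939) = (-144945 + 80/159)*(-1/308939) = -23046175/159*(-1/308939) = 23046175/49121301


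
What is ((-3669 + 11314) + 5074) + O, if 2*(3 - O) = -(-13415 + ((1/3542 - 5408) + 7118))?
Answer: 48663539/7084 ≈ 6869.5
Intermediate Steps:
O = -41437857/7084 (O = 3 - (-1)*(-13415 + ((1/3542 - 5408) + 7118))/2 = 3 - (-1)*(-13415 + (-19155135/3542 + 7118))/2 = 3 - (-1)*(-13415 + 6056821/3542)/2 = 3 - (-1)*(-41459109)/(2*3542) = 3 - ½*41459109/3542 = 3 - 41459109/7084 = -41437857/7084 ≈ -5849.5)
((-3669 + 11314) + 5074) + O = ((-3669 + 11314) + 5074) - 41437857/7084 = (7645 + 5074) - 41437857/7084 = 12719 - 41437857/7084 = 48663539/7084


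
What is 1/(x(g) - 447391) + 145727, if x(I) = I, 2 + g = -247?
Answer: 65233234279/447640 ≈ 1.4573e+5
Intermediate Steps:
g = -249 (g = -2 - 247 = -249)
1/(x(g) - 447391) + 145727 = 1/(-249 - 447391) + 145727 = 1/(-447640) + 145727 = -1/447640 + 145727 = 65233234279/447640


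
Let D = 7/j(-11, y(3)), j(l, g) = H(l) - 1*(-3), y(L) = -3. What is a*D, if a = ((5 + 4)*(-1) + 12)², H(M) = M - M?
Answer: 21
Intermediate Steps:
H(M) = 0
j(l, g) = 3 (j(l, g) = 0 - 1*(-3) = 0 + 3 = 3)
a = 9 (a = (9*(-1) + 12)² = (-9 + 12)² = 3² = 9)
D = 7/3 ≈ 2.3333
a*D = 9*(7/3) = 21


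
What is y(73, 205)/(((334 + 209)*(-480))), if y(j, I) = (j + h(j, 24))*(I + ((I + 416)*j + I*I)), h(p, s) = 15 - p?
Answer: -87563/17376 ≈ -5.0393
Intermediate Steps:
y(j, I) = 15*I + 15*I² + 15*j*(416 + I) (y(j, I) = (j + (15 - j))*(I + ((I + 416)*j + I*I)) = 15*(I + ((416 + I)*j + I²)) = 15*(I + (j*(416 + I) + I²)) = 15*(I + (I² + j*(416 + I))) = 15*(I + I² + j*(416 + I)) = 15*I + 15*I² + 15*j*(416 + I))
y(73, 205)/(((334 + 209)*(-480))) = (15*205 + 15*205² + 6240*73 + 15*205*73)/(((334 + 209)*(-480))) = (3075 + 15*42025 + 455520 + 224475)/((543*(-480))) = (3075 + 630375 + 455520 + 224475)/(-260640) = 1313445*(-1/260640) = -87563/17376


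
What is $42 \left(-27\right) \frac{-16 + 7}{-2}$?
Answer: $-5103$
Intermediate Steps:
$42 \left(-27\right) \frac{-16 + 7}{-2} = - 1134 \left(\left(-9\right) \left(- \frac{1}{2}\right)\right) = \left(-1134\right) \frac{9}{2} = -5103$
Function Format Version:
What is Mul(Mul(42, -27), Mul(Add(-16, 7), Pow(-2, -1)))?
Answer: -5103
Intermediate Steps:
Mul(Mul(42, -27), Mul(Add(-16, 7), Pow(-2, -1))) = Mul(-1134, Mul(-9, Rational(-1, 2))) = Mul(-1134, Rational(9, 2)) = -5103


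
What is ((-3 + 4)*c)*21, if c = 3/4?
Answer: 63/4 ≈ 15.750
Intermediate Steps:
c = ¾ (c = 3*(¼) = ¾ ≈ 0.75000)
((-3 + 4)*c)*21 = ((-3 + 4)*(¾))*21 = (1*(¾))*21 = (¾)*21 = 63/4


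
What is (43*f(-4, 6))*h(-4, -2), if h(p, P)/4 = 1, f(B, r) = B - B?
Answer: 0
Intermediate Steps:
f(B, r) = 0
h(p, P) = 4 (h(p, P) = 4*1 = 4)
(43*f(-4, 6))*h(-4, -2) = (43*0)*4 = 0*4 = 0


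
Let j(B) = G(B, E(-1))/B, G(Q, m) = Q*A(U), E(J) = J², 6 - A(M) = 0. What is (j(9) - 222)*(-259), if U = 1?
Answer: 55944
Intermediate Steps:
A(M) = 6 (A(M) = 6 - 1*0 = 6 + 0 = 6)
G(Q, m) = 6*Q (G(Q, m) = Q*6 = 6*Q)
j(B) = 6 (j(B) = (6*B)/B = 6)
(j(9) - 222)*(-259) = (6 - 222)*(-259) = -216*(-259) = 55944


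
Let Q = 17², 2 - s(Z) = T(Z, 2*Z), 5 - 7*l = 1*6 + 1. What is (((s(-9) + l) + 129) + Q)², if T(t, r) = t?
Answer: 9006001/49 ≈ 1.8380e+5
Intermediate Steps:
l = -2/7 (l = 5/7 - (1*6 + 1)/7 = 5/7 - (6 + 1)/7 = 5/7 - ⅐*7 = 5/7 - 1 = -2/7 ≈ -0.28571)
s(Z) = 2 - Z
Q = 289
(((s(-9) + l) + 129) + Q)² = ((((2 - 1*(-9)) - 2/7) + 129) + 289)² = ((((2 + 9) - 2/7) + 129) + 289)² = (((11 - 2/7) + 129) + 289)² = ((75/7 + 129) + 289)² = (978/7 + 289)² = (3001/7)² = 9006001/49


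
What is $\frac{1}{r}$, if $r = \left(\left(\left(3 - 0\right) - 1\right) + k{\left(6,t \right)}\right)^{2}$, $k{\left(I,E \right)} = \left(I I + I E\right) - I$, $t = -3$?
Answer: $\frac{1}{196} \approx 0.005102$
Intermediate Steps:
$k{\left(I,E \right)} = I^{2} - I + E I$ ($k{\left(I,E \right)} = \left(I^{2} + E I\right) - I = I^{2} - I + E I$)
$r = 196$ ($r = \left(\left(\left(3 - 0\right) - 1\right) + 6 \left(-1 - 3 + 6\right)\right)^{2} = \left(\left(\left(3 + 0\right) - 1\right) + 6 \cdot 2\right)^{2} = \left(\left(3 - 1\right) + 12\right)^{2} = \left(2 + 12\right)^{2} = 14^{2} = 196$)
$\frac{1}{r} = \frac{1}{196}$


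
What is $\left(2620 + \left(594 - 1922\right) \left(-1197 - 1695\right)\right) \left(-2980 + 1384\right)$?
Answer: $-6133740816$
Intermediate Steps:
$\left(2620 + \left(594 - 1922\right) \left(-1197 - 1695\right)\right) \left(-2980 + 1384\right) = \left(2620 - -3840576\right) \left(-1596\right) = \left(2620 + 3840576\right) \left(-1596\right) = 3843196 \left(-1596\right) = -6133740816$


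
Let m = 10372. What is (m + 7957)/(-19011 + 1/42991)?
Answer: -787982039/817301900 ≈ -0.96413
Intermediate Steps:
(m + 7957)/(-19011 + 1/42991) = (10372 + 7957)/(-19011 + 1/42991) = 18329/(-19011 + 1/42991) = 18329/(-817301900/42991) = 18329*(-42991/817301900) = -787982039/817301900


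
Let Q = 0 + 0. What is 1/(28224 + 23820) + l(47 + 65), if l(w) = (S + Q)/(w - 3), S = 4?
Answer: 208285/5672796 ≈ 0.036716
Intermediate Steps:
Q = 0
l(w) = 4/(-3 + w) (l(w) = (4 + 0)/(w - 3) = 4/(-3 + w))
1/(28224 + 23820) + l(47 + 65) = 1/(28224 + 23820) + 4/(-3 + (47 + 65)) = 1/52044 + 4/(-3 + 112) = 1/52044 + 4/109 = 208285/5672796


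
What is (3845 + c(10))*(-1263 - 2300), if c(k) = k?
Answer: -13735365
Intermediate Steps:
(3845 + c(10))*(-1263 - 2300) = (3845 + 10)*(-1263 - 2300) = 3855*(-3563) = -13735365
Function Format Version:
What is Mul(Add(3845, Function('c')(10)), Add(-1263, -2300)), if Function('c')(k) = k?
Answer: -13735365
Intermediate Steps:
Mul(Add(3845, Function('c')(10)), Add(-1263, -2300)) = Mul(Add(3845, 10), Add(-1263, -2300)) = Mul(3855, -3563) = -13735365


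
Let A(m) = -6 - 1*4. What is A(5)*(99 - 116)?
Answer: 170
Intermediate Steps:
A(m) = -10 (A(m) = -6 - 4 = -10)
A(5)*(99 - 116) = -10*(99 - 116) = -10*(-17) = 170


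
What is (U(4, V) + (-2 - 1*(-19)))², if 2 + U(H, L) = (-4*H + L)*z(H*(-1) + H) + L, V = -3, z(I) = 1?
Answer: 49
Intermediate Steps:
U(H, L) = -2 - 4*H + 2*L (U(H, L) = -2 + ((-4*H + L)*1 + L) = -2 + ((L - 4*H)*1 + L) = -2 + ((L - 4*H) + L) = -2 + (-4*H + 2*L) = -2 - 4*H + 2*L)
(U(4, V) + (-2 - 1*(-19)))² = ((-2 - 4*4 + 2*(-3)) + (-2 - 1*(-19)))² = ((-2 - 16 - 6) + (-2 + 19))² = (-24 + 17)² = (-7)² = 49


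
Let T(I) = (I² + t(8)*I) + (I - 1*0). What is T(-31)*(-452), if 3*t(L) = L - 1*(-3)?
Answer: -1106948/3 ≈ -3.6898e+5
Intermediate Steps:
t(L) = 1 + L/3 (t(L) = (L - 1*(-3))/3 = (L + 3)/3 = (3 + L)/3 = 1 + L/3)
T(I) = I² + 14*I/3 (T(I) = (I² + (1 + (⅓)*8)*I) + (I - 1*0) = (I² + (1 + 8/3)*I) + (I + 0) = (I² + 11*I/3) + I = I² + 14*I/3)
T(-31)*(-452) = ((⅓)*(-31)*(14 + 3*(-31)))*(-452) = ((⅓)*(-31)*(14 - 93))*(-452) = ((⅓)*(-31)*(-79))*(-452) = (2449/3)*(-452) = -1106948/3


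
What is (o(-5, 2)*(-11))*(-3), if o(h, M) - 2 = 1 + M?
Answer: 165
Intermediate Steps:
o(h, M) = 3 + M (o(h, M) = 2 + (1 + M) = 3 + M)
(o(-5, 2)*(-11))*(-3) = ((3 + 2)*(-11))*(-3) = (5*(-11))*(-3) = -55*(-3) = 165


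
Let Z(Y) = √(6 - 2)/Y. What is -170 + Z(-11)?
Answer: -1872/11 ≈ -170.18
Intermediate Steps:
Z(Y) = 2/Y (Z(Y) = √4/Y = 2/Y)
-170 + Z(-11) = -170 + 2/(-11) = -170 + 2*(-1/11) = -170 - 2/11 = -1872/11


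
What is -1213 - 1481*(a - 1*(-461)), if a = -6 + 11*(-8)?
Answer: -544740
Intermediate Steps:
a = -94 (a = -6 - 88 = -94)
-1213 - 1481*(a - 1*(-461)) = -1213 - 1481*(-94 - 1*(-461)) = -1213 - 1481*(-94 + 461) = -1213 - 1481*367 = -1213 - 543527 = -544740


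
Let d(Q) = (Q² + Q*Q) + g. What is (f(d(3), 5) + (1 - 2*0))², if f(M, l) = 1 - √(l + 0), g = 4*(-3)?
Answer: (2 - √5)² ≈ 0.055728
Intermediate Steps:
g = -12
d(Q) = -12 + 2*Q² (d(Q) = (Q² + Q*Q) - 12 = (Q² + Q²) - 12 = 2*Q² - 12 = -12 + 2*Q²)
f(M, l) = 1 - √l
(f(d(3), 5) + (1 - 2*0))² = ((1 - √5) + (1 - 2*0))² = ((1 - √5) + (1 + 0))² = ((1 - √5) + 1)² = (2 - √5)²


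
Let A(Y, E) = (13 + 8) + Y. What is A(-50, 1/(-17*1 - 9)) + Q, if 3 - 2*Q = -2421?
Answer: 1183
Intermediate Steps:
A(Y, E) = 21 + Y
Q = 1212 (Q = 3/2 - ½*(-2421) = 3/2 + 2421/2 = 1212)
A(-50, 1/(-17*1 - 9)) + Q = (21 - 50) + 1212 = -29 + 1212 = 1183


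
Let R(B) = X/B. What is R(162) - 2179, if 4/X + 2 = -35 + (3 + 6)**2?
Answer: -3882977/1782 ≈ -2179.0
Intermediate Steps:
X = 1/11 (X = 4/(-2 + (-35 + (3 + 6)**2)) = 4/(-2 + (-35 + 9**2)) = 4/(-2 + (-35 + 81)) = 4/(-2 + 46) = 4/44 = 4*(1/44) = 1/11 ≈ 0.090909)
R(B) = 1/(11*B)
R(162) - 2179 = (1/11)/162 - 2179 = (1/11)*(1/162) - 2179 = 1/1782 - 2179 = -3882977/1782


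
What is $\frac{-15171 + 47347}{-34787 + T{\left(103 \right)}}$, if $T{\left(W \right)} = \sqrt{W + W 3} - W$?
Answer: $- \frac{140327580}{152163961} - \frac{8044 \sqrt{103}}{152163961} \approx -0.92275$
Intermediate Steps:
$T{\left(W \right)} = - W + 2 \sqrt{W}$ ($T{\left(W \right)} = \sqrt{W + 3 W} - W = \sqrt{4 W} - W = 2 \sqrt{W} - W = - W + 2 \sqrt{W}$)
$\frac{-15171 + 47347}{-34787 + T{\left(103 \right)}} = \frac{-15171 + 47347}{-34787 + \left(\left(-1\right) 103 + 2 \sqrt{103}\right)} = \frac{32176}{-34787 - \left(103 - 2 \sqrt{103}\right)} = \frac{32176}{-34890 + 2 \sqrt{103}}$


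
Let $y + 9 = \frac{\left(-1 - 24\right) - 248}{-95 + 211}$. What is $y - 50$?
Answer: $- \frac{7117}{116} \approx -61.353$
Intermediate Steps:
$y = - \frac{1317}{116}$ ($y = -9 + \frac{\left(-1 - 24\right) - 248}{-95 + 211} = -9 + \frac{\left(-1 - 24\right) - 248}{116} = -9 + \left(-25 - 248\right) \frac{1}{116} = -9 - \frac{273}{116} = - \frac{1317}{116} \approx -11.353$)
$y - 50 = - \frac{1317}{116} - 50 = - \frac{7117}{116}$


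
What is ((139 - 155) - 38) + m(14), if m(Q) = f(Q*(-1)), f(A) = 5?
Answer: -49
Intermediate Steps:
m(Q) = 5
((139 - 155) - 38) + m(14) = ((139 - 155) - 38) + 5 = (-16 - 38) + 5 = -54 + 5 = -49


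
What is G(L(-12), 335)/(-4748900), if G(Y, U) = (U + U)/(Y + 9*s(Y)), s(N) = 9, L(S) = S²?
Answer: -67/106850250 ≈ -6.2705e-7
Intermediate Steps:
G(Y, U) = 2*U/(81 + Y) (G(Y, U) = (U + U)/(Y + 9*9) = (2*U)/(Y + 81) = (2*U)/(81 + Y) = 2*U/(81 + Y))
G(L(-12), 335)/(-4748900) = (2*335/(81 + (-12)²))/(-4748900) = (2*335/(81 + 144))*(-1/4748900) = (2*335/225)*(-1/4748900) = (2*335*(1/225))*(-1/4748900) = (134/45)*(-1/4748900) = -67/106850250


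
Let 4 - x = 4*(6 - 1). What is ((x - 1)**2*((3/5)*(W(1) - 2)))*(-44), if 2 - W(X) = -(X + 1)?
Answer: -76296/5 ≈ -15259.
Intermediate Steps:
x = -16 (x = 4 - 4*(6 - 1) = 4 - 4*5 = 4 - 1*20 = 4 - 20 = -16)
W(X) = 3 + X (W(X) = 2 - (-1)*(X + 1) = 2 - (-1)*(1 + X) = 2 - (-1 - X) = 2 + (1 + X) = 3 + X)
((x - 1)**2*((3/5)*(W(1) - 2)))*(-44) = ((-16 - 1)**2*((3/5)*((3 + 1) - 2)))*(-44) = ((-17)**2*((3*(1/5))*(4 - 2)))*(-44) = (289*((3/5)*2))*(-44) = (289*(6/5))*(-44) = (1734/5)*(-44) = -76296/5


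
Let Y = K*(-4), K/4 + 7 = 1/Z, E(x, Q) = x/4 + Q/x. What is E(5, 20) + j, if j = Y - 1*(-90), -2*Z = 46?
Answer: 19131/92 ≈ 207.95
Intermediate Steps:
E(x, Q) = x/4 + Q/x (E(x, Q) = x*(¼) + Q/x = x/4 + Q/x)
Z = -23 (Z = -½*46 = -23)
K = -648/23 (K = -28 + 4/(-23) = -28 + 4*(-1/23) = -28 - 4/23 = -648/23 ≈ -28.174)
Y = 2592/23 (Y = -648/23*(-4) = 2592/23 ≈ 112.70)
j = 4662/23 (j = 2592/23 - 1*(-90) = 2592/23 + 90 = 4662/23 ≈ 202.70)
E(5, 20) + j = ((¼)*5 + 20/5) + 4662/23 = (5/4 + 20*(⅕)) + 4662/23 = (5/4 + 4) + 4662/23 = 21/4 + 4662/23 = 19131/92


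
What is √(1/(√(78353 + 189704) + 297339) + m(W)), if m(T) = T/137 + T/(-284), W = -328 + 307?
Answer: √(-8927893732295 - 30027249*√268057)/(19454*√(297339 + √268057)) ≈ 0.28167*I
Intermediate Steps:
W = -21
m(T) = 147*T/38908 (m(T) = T*(1/137) + T*(-1/284) = T/137 - T/284 = 147*T/38908)
√(1/(√(78353 + 189704) + 297339) + m(W)) = √(1/(√(78353 + 189704) + 297339) + (147/38908)*(-21)) = √(1/(√268057 + 297339) - 3087/38908) = √(1/(297339 + √268057) - 3087/38908) = √(-3087/38908 + 1/(297339 + √268057))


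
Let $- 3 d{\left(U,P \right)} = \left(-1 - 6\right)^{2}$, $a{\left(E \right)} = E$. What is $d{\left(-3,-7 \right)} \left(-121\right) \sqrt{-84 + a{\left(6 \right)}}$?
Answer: $\frac{5929 i \sqrt{78}}{3} \approx 17455.0 i$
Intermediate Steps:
$d{\left(U,P \right)} = - \frac{49}{3}$ ($d{\left(U,P \right)} = - \frac{\left(-1 - 6\right)^{2}}{3} = - \frac{\left(-7\right)^{2}}{3} = \left(- \frac{1}{3}\right) 49 = - \frac{49}{3}$)
$d{\left(-3,-7 \right)} \left(-121\right) \sqrt{-84 + a{\left(6 \right)}} = \left(- \frac{49}{3}\right) \left(-121\right) \sqrt{-84 + 6} = \frac{5929 \sqrt{-78}}{3} = \frac{5929 i \sqrt{78}}{3}$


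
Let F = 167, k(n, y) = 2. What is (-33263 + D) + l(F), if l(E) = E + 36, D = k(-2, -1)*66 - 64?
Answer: -32992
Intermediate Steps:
D = 68 (D = 2*66 - 64 = 132 - 64 = 68)
l(E) = 36 + E
(-33263 + D) + l(F) = (-33263 + 68) + (36 + 167) = -33195 + 203 = -32992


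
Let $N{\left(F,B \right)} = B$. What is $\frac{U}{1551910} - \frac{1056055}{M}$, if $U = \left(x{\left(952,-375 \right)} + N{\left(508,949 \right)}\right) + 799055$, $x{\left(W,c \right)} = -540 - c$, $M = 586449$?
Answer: $- \frac{1169837533339}{910116067590} \approx -1.2854$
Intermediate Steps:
$U = 799839$ ($U = \left(\left(-540 - -375\right) + 949\right) + 799055 = \left(\left(-540 + 375\right) + 949\right) + 799055 = \left(-165 + 949\right) + 799055 = 784 + 799055 = 799839$)
$\frac{U}{1551910} - \frac{1056055}{M} = \frac{799839}{1551910} - \frac{1056055}{586449} = - \frac{1169837533339}{910116067590}$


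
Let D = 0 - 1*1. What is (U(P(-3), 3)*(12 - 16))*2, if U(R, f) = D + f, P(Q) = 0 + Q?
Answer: -16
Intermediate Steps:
D = -1 (D = 0 - 1 = -1)
P(Q) = Q
U(R, f) = -1 + f
(U(P(-3), 3)*(12 - 16))*2 = ((-1 + 3)*(12 - 16))*2 = (2*(-4))*2 = -8*2 = -16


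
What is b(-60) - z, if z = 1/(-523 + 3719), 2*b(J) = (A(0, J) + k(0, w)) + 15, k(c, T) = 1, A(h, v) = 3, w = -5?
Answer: 30361/3196 ≈ 9.4997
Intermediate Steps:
b(J) = 19/2 (b(J) = ((3 + 1) + 15)/2 = (4 + 15)/2 = (½)*19 = 19/2)
z = 1/3196 ≈ 0.00031289
b(-60) - z = 19/2 - 1*1/3196 = 19/2 - 1/3196 = 30361/3196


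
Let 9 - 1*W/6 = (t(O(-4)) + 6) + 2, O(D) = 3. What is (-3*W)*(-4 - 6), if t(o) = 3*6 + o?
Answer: -3600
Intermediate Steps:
t(o) = 18 + o
W = -120 (W = 54 - 6*(((18 + 3) + 6) + 2) = 54 - 6*((21 + 6) + 2) = 54 - 6*(27 + 2) = 54 - 6*29 = 54 - 174 = -120)
(-3*W)*(-4 - 6) = (-3*(-120))*(-4 - 6) = 360*(-10) = -3600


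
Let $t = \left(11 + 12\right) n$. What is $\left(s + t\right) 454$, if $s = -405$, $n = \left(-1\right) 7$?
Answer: $-256964$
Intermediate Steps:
$n = -7$
$t = -161$ ($t = \left(11 + 12\right) \left(-7\right) = 23 \left(-7\right) = -161$)
$\left(s + t\right) 454 = \left(-405 - 161\right) 454 = \left(-566\right) 454 = -256964$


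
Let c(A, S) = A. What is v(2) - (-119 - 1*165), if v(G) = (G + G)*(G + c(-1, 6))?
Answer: 288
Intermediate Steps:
v(G) = 2*G*(-1 + G) (v(G) = (G + G)*(G - 1) = (2*G)*(-1 + G) = 2*G*(-1 + G))
v(2) - (-119 - 1*165) = 2*2*(-1 + 2) - (-119 - 1*165) = 2*2*1 - (-119 - 165) = 4 - 1*(-284) = 4 + 284 = 288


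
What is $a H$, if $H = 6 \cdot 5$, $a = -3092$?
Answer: $-92760$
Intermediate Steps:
$H = 30$
$a H = \left(-3092\right) 30 = -92760$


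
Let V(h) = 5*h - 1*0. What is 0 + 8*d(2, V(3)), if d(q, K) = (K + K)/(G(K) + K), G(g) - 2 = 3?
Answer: 12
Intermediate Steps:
G(g) = 5 (G(g) = 2 + 3 = 5)
V(h) = 5*h (V(h) = 5*h + 0 = 5*h)
d(q, K) = 2*K/(5 + K) (d(q, K) = (K + K)/(5 + K) = (2*K)/(5 + K) = 2*K/(5 + K))
0 + 8*d(2, V(3)) = 0 + 8*(2*(5*3)/(5 + 5*3)) = 0 + 8*(2*15/(5 + 15)) = 0 + 8*(2*15/20) = 0 + 8*(2*15*(1/20)) = 0 + 8*(3/2) = 0 + 12 = 12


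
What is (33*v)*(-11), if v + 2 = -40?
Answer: 15246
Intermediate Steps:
v = -42 (v = -2 - 40 = -42)
(33*v)*(-11) = (33*(-42))*(-11) = -1386*(-11) = 15246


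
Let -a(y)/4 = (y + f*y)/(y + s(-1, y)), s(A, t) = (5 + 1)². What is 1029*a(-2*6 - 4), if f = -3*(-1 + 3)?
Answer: -16464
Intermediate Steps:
f = -6 (f = -3*2 = -6)
s(A, t) = 36 (s(A, t) = 6² = 36)
a(y) = 20*y/(36 + y) (a(y) = -4*(y - 6*y)/(y + 36) = -4*(-5*y)/(36 + y) = -(-20)*y/(36 + y) = 20*y/(36 + y))
1029*a(-2*6 - 4) = 1029*(20*(-2*6 - 4)/(36 + (-2*6 - 4))) = 1029*(20*(-12 - 4)/(36 + (-12 - 4))) = 1029*(20*(-16)/(36 - 16)) = 1029*(20*(-16)/20) = 1029*(20*(-16)*(1/20)) = 1029*(-16) = -16464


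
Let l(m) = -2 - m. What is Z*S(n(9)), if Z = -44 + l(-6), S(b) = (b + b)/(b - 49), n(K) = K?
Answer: 18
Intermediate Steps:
S(b) = 2*b/(-49 + b) (S(b) = (2*b)/(-49 + b) = 2*b/(-49 + b))
Z = -40 (Z = -44 + (-2 - 1*(-6)) = -44 + (-2 + 6) = -44 + 4 = -40)
Z*S(n(9)) = -80*9/(-49 + 9) = -80*9/(-40) = -80*9*(-1)/40 = -40*(-9/20) = 18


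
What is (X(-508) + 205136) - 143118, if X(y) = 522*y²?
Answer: 134771426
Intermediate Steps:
(X(-508) + 205136) - 143118 = (522*(-508)² + 205136) - 143118 = (522*258064 + 205136) - 143118 = (134709408 + 205136) - 143118 = 134914544 - 143118 = 134771426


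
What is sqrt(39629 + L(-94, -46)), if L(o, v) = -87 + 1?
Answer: 7*sqrt(807) ≈ 198.85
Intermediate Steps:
L(o, v) = -86
sqrt(39629 + L(-94, -46)) = sqrt(39629 - 86) = sqrt(39543) = 7*sqrt(807)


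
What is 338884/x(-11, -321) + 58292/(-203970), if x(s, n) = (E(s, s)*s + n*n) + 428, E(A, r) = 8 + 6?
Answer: 97076510/32420247 ≈ 2.9943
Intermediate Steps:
E(A, r) = 14
x(s, n) = 428 + n**2 + 14*s (x(s, n) = (14*s + n*n) + 428 = (14*s + n**2) + 428 = (n**2 + 14*s) + 428 = 428 + n**2 + 14*s)
338884/x(-11, -321) + 58292/(-203970) = 338884/(428 + (-321)**2 + 14*(-11)) + 58292/(-203970) = 338884/(428 + 103041 - 154) + 58292*(-1/203970) = 338884/103315 - 2242/7845 = 97076510/32420247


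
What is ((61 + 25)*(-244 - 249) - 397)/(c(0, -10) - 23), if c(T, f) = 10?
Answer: 42795/13 ≈ 3291.9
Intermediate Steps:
((61 + 25)*(-244 - 249) - 397)/(c(0, -10) - 23) = ((61 + 25)*(-244 - 249) - 397)/(10 - 23) = (86*(-493) - 397)/(-13) = (-42398 - 397)*(-1/13) = -42795*(-1/13) = 42795/13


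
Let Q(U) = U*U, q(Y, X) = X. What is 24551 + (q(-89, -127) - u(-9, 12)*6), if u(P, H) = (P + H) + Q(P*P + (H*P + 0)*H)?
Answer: -8832944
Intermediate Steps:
Q(U) = U**2
u(P, H) = H + P + (P**2 + P*H**2)**2 (u(P, H) = (P + H) + (P*P + (H*P + 0)*H)**2 = (H + P) + (P**2 + (H*P)*H)**2 = (H + P) + (P**2 + P*H**2)**2 = H + P + (P**2 + P*H**2)**2)
24551 + (q(-89, -127) - u(-9, 12)*6) = 24551 + (-127 - (12 - 9 + (-9)**2*(-9 + 12**2)**2)*6) = 24551 + (-127 - (12 - 9 + 81*(-9 + 144)**2)*6) = 24551 + (-127 - (12 - 9 + 81*135**2)*6) = 24551 + (-127 - (12 - 9 + 81*18225)*6) = 24551 + (-127 - (12 - 9 + 1476225)*6) = 24551 + (-127 - 1476228*6) = 24551 + (-127 - 1*8857368) = 24551 + (-127 - 8857368) = 24551 - 8857495 = -8832944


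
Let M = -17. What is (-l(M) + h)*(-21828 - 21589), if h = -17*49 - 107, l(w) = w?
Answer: 40073891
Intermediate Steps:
h = -940 (h = -833 - 107 = -940)
(-l(M) + h)*(-21828 - 21589) = (-1*(-17) - 940)*(-21828 - 21589) = (17 - 940)*(-43417) = -923*(-43417) = 40073891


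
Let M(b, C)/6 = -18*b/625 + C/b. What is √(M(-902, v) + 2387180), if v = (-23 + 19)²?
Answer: 2*√75872887617329/11275 ≈ 1545.1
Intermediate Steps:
v = 16 (v = (-4)² = 16)
M(b, C) = -108*b/625 + 6*C/b (M(b, C) = 6*(-18*b/625 + C/b) = -108*b/625 + 6*C/b)
√(M(-902, v) + 2387180) = √((-108/625*(-902) + 6*16/(-902)) + 2387180) = √((97416/625 + 6*16*(-1/902)) + 2387180) = √((97416/625 - 48/451) + 2387180) = √(43904616/281875 + 2387180) = √(672930267116/281875) = 2*√75872887617329/11275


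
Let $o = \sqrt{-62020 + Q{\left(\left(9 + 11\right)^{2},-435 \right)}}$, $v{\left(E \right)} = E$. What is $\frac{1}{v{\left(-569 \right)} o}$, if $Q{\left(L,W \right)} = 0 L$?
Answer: $\frac{i \sqrt{15505}}{17644690} \approx 7.057 \cdot 10^{-6} i$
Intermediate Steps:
$Q{\left(L,W \right)} = 0$
$o = 2 i \sqrt{15505}$ ($o = \sqrt{-62020 + 0} = \sqrt{-62020} = 2 i \sqrt{15505} \approx 249.04 i$)
$\frac{1}{v{\left(-569 \right)} o} = \frac{1}{\left(-569\right) 2 i \sqrt{15505}} = - \frac{\left(- \frac{1}{31010}\right) i \sqrt{15505}}{569} = \frac{i \sqrt{15505}}{17644690}$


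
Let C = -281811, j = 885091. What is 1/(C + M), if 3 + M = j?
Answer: 1/603277 ≈ 1.6576e-6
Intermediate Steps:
M = 885088 (M = -3 + 885091 = 885088)
1/(C + M) = 1/(-281811 + 885088) = 1/603277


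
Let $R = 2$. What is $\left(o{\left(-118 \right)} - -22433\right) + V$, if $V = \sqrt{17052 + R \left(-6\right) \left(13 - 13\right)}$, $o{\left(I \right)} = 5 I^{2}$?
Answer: $92053 + 14 \sqrt{87} \approx 92184.0$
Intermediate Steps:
$V = 14 \sqrt{87}$ ($V = \sqrt{17052 + 2 \left(-6\right) \left(13 - 13\right)} = \sqrt{17052 - 0} = \sqrt{17052 + 0} = \sqrt{17052} = 14 \sqrt{87} \approx 130.58$)
$\left(o{\left(-118 \right)} - -22433\right) + V = \left(5 \left(-118\right)^{2} - -22433\right) + 14 \sqrt{87} = \left(5 \cdot 13924 + 22433\right) + 14 \sqrt{87} = \left(69620 + 22433\right) + 14 \sqrt{87} = 92053 + 14 \sqrt{87}$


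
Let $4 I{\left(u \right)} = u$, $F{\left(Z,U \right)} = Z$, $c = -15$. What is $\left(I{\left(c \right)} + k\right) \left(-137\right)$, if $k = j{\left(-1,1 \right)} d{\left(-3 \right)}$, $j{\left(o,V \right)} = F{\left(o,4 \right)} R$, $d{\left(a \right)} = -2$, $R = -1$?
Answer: $\frac{3151}{4} \approx 787.75$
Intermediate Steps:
$I{\left(u \right)} = \frac{u}{4}$
$j{\left(o,V \right)} = - o$ ($j{\left(o,V \right)} = o \left(-1\right) = - o$)
$k = -2$ ($k = \left(-1\right) \left(-1\right) \left(-2\right) = 1 \left(-2\right) = -2$)
$\left(I{\left(c \right)} + k\right) \left(-137\right) = \left(\frac{1}{4} \left(-15\right) - 2\right) \left(-137\right) = \left(- \frac{15}{4} - 2\right) \left(-137\right) = \left(- \frac{23}{4}\right) \left(-137\right) = \frac{3151}{4}$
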